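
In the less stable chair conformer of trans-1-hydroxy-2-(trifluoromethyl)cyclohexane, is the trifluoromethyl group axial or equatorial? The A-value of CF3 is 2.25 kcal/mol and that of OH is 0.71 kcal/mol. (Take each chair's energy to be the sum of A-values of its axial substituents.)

C1 and C2 have opposite parity, so for the trans isomer the two substituents are e,e in one chair and a,a in the other.
Chair I (trifluoromethyl axial, hydroxyl axial): E = 2.96 kcal/mol.
Chair II (trifluoromethyl equatorial, hydroxyl equatorial): E = 0.00 kcal/mol.
Chair I is the less stable (higher-energy) conformer, and in that chair the trifluoromethyl group is axial.

axial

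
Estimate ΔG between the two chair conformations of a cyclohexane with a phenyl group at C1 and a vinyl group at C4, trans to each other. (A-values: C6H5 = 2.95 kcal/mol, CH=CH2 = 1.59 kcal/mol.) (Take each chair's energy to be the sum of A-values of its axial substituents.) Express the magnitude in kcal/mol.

4.54 kcal/mol

C1 and C4 have opposite parity, so for the trans isomer the two substituents are e,e in one chair and a,a in the other.
Chair I (phenyl axial, vinyl axial): E = 4.54 kcal/mol.
Chair II (phenyl equatorial, vinyl equatorial): E = 0.00 kcal/mol.
ΔE = 4.54 − 0.00 = 4.54 kcal/mol; chair II is more stable.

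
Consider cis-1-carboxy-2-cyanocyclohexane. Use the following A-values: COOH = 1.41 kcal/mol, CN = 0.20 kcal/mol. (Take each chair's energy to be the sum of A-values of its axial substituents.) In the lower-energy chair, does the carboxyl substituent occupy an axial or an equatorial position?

equatorial

C1 and C2 have opposite parity, so for the cis isomer the two substituents are one axial and one equatorial in each chair.
Chair I (carboxyl axial, cyano equatorial): E = 1.41 kcal/mol.
Chair II (carboxyl equatorial, cyano axial): E = 0.20 kcal/mol.
Chair II is the more stable (lower-energy) conformer, and in that chair the carboxyl group is equatorial.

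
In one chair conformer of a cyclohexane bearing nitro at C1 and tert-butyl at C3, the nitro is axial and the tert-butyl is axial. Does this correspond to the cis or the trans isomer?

cis

C1 and C3 have the same parity, so their axial bonds point in the same direction.
With same-parity carbons, two substituents on the same face are both axial or both equatorial; opposite faces give one of each.
Here the groups are axial/axial → same face → cis.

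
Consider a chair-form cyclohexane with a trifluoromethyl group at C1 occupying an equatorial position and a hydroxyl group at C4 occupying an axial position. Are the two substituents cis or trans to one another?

C1 and C4 have opposite parity, so their axial bonds point in opposite directions.
With opposite-parity carbons, two substituents on the same face are one axial and one equatorial; opposite faces give both axial or both equatorial.
Here the groups are equatorial/axial → same face → cis.

cis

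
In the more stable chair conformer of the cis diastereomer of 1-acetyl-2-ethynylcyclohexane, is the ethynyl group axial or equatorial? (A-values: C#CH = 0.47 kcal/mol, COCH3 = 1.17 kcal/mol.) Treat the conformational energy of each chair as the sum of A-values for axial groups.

axial

C1 and C2 have opposite parity, so for the cis isomer the two substituents are one axial and one equatorial in each chair.
Chair I (ethynyl axial, acetyl equatorial): E = 0.47 kcal/mol.
Chair II (ethynyl equatorial, acetyl axial): E = 1.17 kcal/mol.
Chair I is the more stable (lower-energy) conformer, and in that chair the ethynyl group is axial.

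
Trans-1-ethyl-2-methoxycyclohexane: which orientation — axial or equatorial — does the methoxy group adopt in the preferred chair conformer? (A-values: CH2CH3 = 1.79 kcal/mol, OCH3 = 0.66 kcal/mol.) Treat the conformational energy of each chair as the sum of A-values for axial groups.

C1 and C2 have opposite parity, so for the trans isomer the two substituents are e,e in one chair and a,a in the other.
Chair I (ethyl axial, methoxy axial): E = 2.45 kcal/mol.
Chair II (ethyl equatorial, methoxy equatorial): E = 0.00 kcal/mol.
Chair II is the more stable (lower-energy) conformer, and in that chair the methoxy group is equatorial.

equatorial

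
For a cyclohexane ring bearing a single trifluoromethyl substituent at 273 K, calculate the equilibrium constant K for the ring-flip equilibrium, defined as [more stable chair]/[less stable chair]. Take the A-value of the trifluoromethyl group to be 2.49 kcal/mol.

One chair has the trifluoromethyl group axial (E = 2.49 kcal/mol) and the other has it equatorial (E = 0).
ΔG = 2.49 kcal/mol between the two chairs.
K = exp(ΔG/RT) with R = 1.987×10⁻³ kcal mol⁻¹ K⁻¹ and T = 273 K gives K ≈ 98.5.

K ≈ 98.5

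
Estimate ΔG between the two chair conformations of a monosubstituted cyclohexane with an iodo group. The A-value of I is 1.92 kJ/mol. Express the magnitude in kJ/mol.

A monosubstituted cyclohexane has one chair with the iodo group axial (E = A = 1.92 kJ/mol) and one with it equatorial (E = 0).
ΔE = 1.92 − 0 = 1.92 kJ/mol.

1.92 kJ/mol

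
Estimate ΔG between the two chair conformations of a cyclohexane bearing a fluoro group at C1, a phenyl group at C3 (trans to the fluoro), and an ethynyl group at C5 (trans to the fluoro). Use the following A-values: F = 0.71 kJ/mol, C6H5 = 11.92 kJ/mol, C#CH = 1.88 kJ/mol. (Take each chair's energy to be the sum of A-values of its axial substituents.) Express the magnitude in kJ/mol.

Chair I (fluoro axial, phenyl equatorial, ethynyl equatorial): E = 0.71 kJ/mol.
Chair II (fluoro equatorial, phenyl axial, ethynyl axial): E = 13.80 kJ/mol.
ΔE = 13.80 − 0.71 = 13.09 kJ/mol; chair I is more stable.

13.09 kJ/mol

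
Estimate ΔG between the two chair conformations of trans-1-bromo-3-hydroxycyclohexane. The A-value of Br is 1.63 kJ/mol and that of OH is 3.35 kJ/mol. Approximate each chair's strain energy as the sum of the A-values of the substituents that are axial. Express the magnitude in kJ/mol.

C1 and C3 have the same parity, so for the trans isomer the two substituents are one axial and one equatorial in each chair.
Chair I (bromo axial, hydroxyl equatorial): E = 1.63 kJ/mol.
Chair II (bromo equatorial, hydroxyl axial): E = 3.35 kJ/mol.
ΔE = 3.35 − 1.63 = 1.72 kJ/mol; chair I is more stable.

1.72 kJ/mol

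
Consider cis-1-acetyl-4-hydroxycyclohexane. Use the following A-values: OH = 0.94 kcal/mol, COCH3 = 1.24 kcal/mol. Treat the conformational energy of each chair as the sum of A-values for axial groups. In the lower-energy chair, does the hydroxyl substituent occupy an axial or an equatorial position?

C1 and C4 have opposite parity, so for the cis isomer the two substituents are one axial and one equatorial in each chair.
Chair I (hydroxyl axial, acetyl equatorial): E = 0.94 kcal/mol.
Chair II (hydroxyl equatorial, acetyl axial): E = 1.24 kcal/mol.
Chair I is the more stable (lower-energy) conformer, and in that chair the hydroxyl group is axial.

axial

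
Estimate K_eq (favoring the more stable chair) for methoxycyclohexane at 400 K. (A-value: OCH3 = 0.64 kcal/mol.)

One chair has the methoxy group axial (E = 0.64 kcal/mol) and the other has it equatorial (E = 0).
ΔG = 0.64 kcal/mol between the two chairs.
K = exp(ΔG/RT) with R = 1.987×10⁻³ kcal mol⁻¹ K⁻¹ and T = 400 K gives K ≈ 2.24.

K ≈ 2.24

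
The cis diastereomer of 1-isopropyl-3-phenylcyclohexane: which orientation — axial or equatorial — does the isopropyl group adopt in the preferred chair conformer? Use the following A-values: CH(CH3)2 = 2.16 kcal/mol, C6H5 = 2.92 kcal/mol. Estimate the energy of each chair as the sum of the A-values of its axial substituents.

C1 and C3 have the same parity, so for the cis isomer the two substituents are e,e in one chair and a,a in the other.
Chair I (isopropyl axial, phenyl axial): E = 5.08 kcal/mol.
Chair II (isopropyl equatorial, phenyl equatorial): E = 0.00 kcal/mol.
Chair II is the more stable (lower-energy) conformer, and in that chair the isopropyl group is equatorial.

equatorial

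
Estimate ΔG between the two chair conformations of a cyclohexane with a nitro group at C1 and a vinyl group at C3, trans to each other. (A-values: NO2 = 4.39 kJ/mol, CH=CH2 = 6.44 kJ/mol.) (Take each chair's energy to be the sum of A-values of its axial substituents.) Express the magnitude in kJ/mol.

C1 and C3 have the same parity, so for the trans isomer the two substituents are one axial and one equatorial in each chair.
Chair I (nitro axial, vinyl equatorial): E = 4.39 kJ/mol.
Chair II (nitro equatorial, vinyl axial): E = 6.44 kJ/mol.
ΔE = 6.44 − 4.39 = 2.05 kJ/mol; chair I is more stable.

2.05 kJ/mol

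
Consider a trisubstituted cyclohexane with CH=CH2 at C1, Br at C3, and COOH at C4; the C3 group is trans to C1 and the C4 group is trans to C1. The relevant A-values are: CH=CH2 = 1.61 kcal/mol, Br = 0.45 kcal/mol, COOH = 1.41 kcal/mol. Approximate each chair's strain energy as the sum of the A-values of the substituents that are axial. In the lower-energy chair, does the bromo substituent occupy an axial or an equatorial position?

axial

Chair I (vinyl axial, bromo equatorial, carboxyl axial): E = 3.02 kcal/mol.
Chair II (vinyl equatorial, bromo axial, carboxyl equatorial): E = 0.45 kcal/mol.
Chair II is the more stable (lower-energy) conformer, and in that chair the bromo group is axial.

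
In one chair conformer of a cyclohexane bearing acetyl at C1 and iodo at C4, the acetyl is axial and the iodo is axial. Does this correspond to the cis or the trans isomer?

trans

C1 and C4 have opposite parity, so their axial bonds point in opposite directions.
With opposite-parity carbons, two substituents on the same face are one axial and one equatorial; opposite faces give both axial or both equatorial.
Here the groups are axial/axial → opposite face → trans.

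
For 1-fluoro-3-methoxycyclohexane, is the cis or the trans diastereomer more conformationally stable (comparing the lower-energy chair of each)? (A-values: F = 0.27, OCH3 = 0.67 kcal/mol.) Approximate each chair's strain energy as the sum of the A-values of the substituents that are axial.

At 1,3 positions (parity same): cis → (e,e or a,a); trans → (a,e or e,a).
Best chair for cis: E = 0.00 kcal/mol; best chair for trans: E = 0.27 kcal/mol.
The cis isomer is lower by 0.27 kcal/mol.

cis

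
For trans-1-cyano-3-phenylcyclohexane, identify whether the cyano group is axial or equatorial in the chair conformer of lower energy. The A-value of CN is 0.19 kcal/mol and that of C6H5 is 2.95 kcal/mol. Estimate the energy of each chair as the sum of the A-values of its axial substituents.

C1 and C3 have the same parity, so for the trans isomer the two substituents are one axial and one equatorial in each chair.
Chair I (cyano axial, phenyl equatorial): E = 0.19 kcal/mol.
Chair II (cyano equatorial, phenyl axial): E = 2.95 kcal/mol.
Chair I is the more stable (lower-energy) conformer, and in that chair the cyano group is axial.

axial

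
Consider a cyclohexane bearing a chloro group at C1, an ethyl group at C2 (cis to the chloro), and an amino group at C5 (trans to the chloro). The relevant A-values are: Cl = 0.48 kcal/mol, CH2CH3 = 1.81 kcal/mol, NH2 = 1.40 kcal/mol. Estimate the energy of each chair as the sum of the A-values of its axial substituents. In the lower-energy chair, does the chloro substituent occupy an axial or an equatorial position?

axial

Chair I (chloro axial, ethyl equatorial, amino equatorial): E = 0.48 kcal/mol.
Chair II (chloro equatorial, ethyl axial, amino axial): E = 3.21 kcal/mol.
Chair I is the more stable (lower-energy) conformer, and in that chair the chloro group is axial.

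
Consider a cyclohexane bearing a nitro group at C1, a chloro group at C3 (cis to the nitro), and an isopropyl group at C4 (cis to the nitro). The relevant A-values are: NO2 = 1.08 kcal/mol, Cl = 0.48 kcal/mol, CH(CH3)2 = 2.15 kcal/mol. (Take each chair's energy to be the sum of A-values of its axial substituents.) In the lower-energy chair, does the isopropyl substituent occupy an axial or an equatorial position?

Chair I (nitro axial, chloro axial, isopropyl equatorial): E = 1.56 kcal/mol.
Chair II (nitro equatorial, chloro equatorial, isopropyl axial): E = 2.15 kcal/mol.
Chair I is the more stable (lower-energy) conformer, and in that chair the isopropyl group is equatorial.

equatorial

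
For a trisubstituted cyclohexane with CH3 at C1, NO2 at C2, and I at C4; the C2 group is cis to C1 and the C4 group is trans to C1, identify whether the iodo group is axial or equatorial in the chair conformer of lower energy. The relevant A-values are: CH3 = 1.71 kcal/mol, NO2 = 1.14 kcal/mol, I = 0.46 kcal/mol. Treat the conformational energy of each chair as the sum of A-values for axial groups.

Chair I (methyl axial, nitro equatorial, iodo axial): E = 2.17 kcal/mol.
Chair II (methyl equatorial, nitro axial, iodo equatorial): E = 1.14 kcal/mol.
Chair II is the more stable (lower-energy) conformer, and in that chair the iodo group is equatorial.

equatorial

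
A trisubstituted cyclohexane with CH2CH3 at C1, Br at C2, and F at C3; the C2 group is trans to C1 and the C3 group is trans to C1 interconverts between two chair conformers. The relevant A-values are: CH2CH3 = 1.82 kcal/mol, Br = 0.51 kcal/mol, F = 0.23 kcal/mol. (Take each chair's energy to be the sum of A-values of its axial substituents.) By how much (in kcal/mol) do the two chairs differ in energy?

2.10 kcal/mol

Chair I (ethyl axial, bromo axial, fluoro equatorial): E = 2.33 kcal/mol.
Chair II (ethyl equatorial, bromo equatorial, fluoro axial): E = 0.23 kcal/mol.
ΔE = 2.33 − 0.23 = 2.10 kcal/mol; chair II is more stable.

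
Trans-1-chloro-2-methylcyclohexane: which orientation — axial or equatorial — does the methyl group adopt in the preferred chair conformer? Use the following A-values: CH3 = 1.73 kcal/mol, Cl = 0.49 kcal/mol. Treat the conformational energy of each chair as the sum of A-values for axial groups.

C1 and C2 have opposite parity, so for the trans isomer the two substituents are e,e in one chair and a,a in the other.
Chair I (methyl axial, chloro axial): E = 2.22 kcal/mol.
Chair II (methyl equatorial, chloro equatorial): E = 0.00 kcal/mol.
Chair II is the more stable (lower-energy) conformer, and in that chair the methyl group is equatorial.

equatorial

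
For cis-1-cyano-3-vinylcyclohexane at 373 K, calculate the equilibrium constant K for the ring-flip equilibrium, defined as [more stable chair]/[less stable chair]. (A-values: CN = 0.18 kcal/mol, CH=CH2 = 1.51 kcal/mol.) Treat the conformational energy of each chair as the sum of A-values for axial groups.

K ≈ 9.78

C1 and C3 have the same parity, so for the cis isomer the two substituents are e,e in one chair and a,a in the other.
Chair I (cyano axial, vinyl axial): E = 1.69 kcal/mol; chair II (cyano equatorial, vinyl equatorial): E = 0.00 kcal/mol.
ΔG = 1.69 kcal/mol between the two chairs.
K = exp(ΔG/RT) with R = 1.987×10⁻³ kcal mol⁻¹ K⁻¹ and T = 373 K gives K ≈ 9.78.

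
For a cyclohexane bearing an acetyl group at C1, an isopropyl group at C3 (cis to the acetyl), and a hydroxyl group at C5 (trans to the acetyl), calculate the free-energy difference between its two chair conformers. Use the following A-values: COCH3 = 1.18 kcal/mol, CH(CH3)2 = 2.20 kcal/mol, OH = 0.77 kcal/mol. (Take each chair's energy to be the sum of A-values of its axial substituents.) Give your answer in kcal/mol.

Chair I (acetyl axial, isopropyl axial, hydroxyl equatorial): E = 3.38 kcal/mol.
Chair II (acetyl equatorial, isopropyl equatorial, hydroxyl axial): E = 0.77 kcal/mol.
ΔE = 3.38 − 0.77 = 2.61 kcal/mol; chair II is more stable.

2.61 kcal/mol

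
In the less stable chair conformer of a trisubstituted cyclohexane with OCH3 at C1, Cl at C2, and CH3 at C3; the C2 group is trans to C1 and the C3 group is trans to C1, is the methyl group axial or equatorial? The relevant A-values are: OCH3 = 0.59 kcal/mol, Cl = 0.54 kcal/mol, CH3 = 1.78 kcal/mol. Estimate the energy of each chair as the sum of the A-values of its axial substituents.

Chair I (methoxy axial, chloro axial, methyl equatorial): E = 1.13 kcal/mol.
Chair II (methoxy equatorial, chloro equatorial, methyl axial): E = 1.78 kcal/mol.
Chair II is the less stable (higher-energy) conformer, and in that chair the methyl group is axial.

axial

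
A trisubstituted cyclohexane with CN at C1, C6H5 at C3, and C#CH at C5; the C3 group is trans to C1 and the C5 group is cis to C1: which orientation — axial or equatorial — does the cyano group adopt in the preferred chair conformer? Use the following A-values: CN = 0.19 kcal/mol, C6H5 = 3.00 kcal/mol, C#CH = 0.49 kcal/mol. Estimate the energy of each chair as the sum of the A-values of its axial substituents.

Chair I (cyano axial, phenyl equatorial, ethynyl axial): E = 0.68 kcal/mol.
Chair II (cyano equatorial, phenyl axial, ethynyl equatorial): E = 3.00 kcal/mol.
Chair I is the more stable (lower-energy) conformer, and in that chair the cyano group is axial.

axial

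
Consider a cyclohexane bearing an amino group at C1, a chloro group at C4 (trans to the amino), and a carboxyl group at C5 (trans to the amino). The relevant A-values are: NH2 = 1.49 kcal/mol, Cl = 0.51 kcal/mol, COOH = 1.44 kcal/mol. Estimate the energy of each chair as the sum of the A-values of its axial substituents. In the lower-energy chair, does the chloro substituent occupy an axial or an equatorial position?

Chair I (amino axial, chloro axial, carboxyl equatorial): E = 2.00 kcal/mol.
Chair II (amino equatorial, chloro equatorial, carboxyl axial): E = 1.44 kcal/mol.
Chair II is the more stable (lower-energy) conformer, and in that chair the chloro group is equatorial.

equatorial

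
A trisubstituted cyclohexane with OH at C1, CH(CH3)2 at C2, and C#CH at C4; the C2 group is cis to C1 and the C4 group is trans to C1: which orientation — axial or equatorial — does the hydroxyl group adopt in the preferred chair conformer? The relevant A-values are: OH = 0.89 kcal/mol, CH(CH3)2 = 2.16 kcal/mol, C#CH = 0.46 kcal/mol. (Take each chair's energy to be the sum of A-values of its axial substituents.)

Chair I (hydroxyl axial, isopropyl equatorial, ethynyl axial): E = 1.35 kcal/mol.
Chair II (hydroxyl equatorial, isopropyl axial, ethynyl equatorial): E = 2.16 kcal/mol.
Chair I is the more stable (lower-energy) conformer, and in that chair the hydroxyl group is axial.

axial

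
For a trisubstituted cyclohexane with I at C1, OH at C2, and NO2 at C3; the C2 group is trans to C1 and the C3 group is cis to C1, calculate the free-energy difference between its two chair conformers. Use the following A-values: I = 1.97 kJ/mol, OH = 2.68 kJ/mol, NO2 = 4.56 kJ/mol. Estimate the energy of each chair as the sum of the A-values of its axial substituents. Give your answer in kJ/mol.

9.21 kJ/mol

Chair I (iodo axial, hydroxyl axial, nitro axial): E = 9.21 kJ/mol.
Chair II (iodo equatorial, hydroxyl equatorial, nitro equatorial): E = 0.00 kJ/mol.
ΔE = 9.21 − 0.00 = 9.21 kJ/mol; chair II is more stable.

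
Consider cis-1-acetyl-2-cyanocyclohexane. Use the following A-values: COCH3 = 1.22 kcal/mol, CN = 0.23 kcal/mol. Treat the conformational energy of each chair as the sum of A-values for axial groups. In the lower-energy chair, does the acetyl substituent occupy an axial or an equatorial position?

equatorial

C1 and C2 have opposite parity, so for the cis isomer the two substituents are one axial and one equatorial in each chair.
Chair I (acetyl axial, cyano equatorial): E = 1.22 kcal/mol.
Chair II (acetyl equatorial, cyano axial): E = 0.23 kcal/mol.
Chair II is the more stable (lower-energy) conformer, and in that chair the acetyl group is equatorial.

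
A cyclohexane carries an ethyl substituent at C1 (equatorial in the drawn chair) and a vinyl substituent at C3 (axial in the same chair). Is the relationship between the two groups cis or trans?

trans

C1 and C3 have the same parity, so their axial bonds point in the same direction.
With same-parity carbons, two substituents on the same face are both axial or both equatorial; opposite faces give one of each.
Here the groups are equatorial/axial → opposite face → trans.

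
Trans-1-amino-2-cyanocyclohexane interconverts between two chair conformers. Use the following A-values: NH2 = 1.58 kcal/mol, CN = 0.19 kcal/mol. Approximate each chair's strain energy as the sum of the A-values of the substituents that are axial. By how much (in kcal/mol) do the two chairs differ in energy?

1.77 kcal/mol

C1 and C2 have opposite parity, so for the trans isomer the two substituents are e,e in one chair and a,a in the other.
Chair I (amino axial, cyano axial): E = 1.77 kcal/mol.
Chair II (amino equatorial, cyano equatorial): E = 0.00 kcal/mol.
ΔE = 1.77 − 0.00 = 1.77 kcal/mol; chair II is more stable.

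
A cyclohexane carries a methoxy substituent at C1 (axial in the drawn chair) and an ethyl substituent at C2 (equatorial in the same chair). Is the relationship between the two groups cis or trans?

cis

C1 and C2 have opposite parity, so their axial bonds point in opposite directions.
With opposite-parity carbons, two substituents on the same face are one axial and one equatorial; opposite faces give both axial or both equatorial.
Here the groups are axial/equatorial → same face → cis.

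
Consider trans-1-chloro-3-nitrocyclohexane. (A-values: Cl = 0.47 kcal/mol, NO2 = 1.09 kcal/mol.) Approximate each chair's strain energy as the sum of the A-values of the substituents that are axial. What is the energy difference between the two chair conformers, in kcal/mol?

0.62 kcal/mol

C1 and C3 have the same parity, so for the trans isomer the two substituents are one axial and one equatorial in each chair.
Chair I (chloro axial, nitro equatorial): E = 0.47 kcal/mol.
Chair II (chloro equatorial, nitro axial): E = 1.09 kcal/mol.
ΔE = 1.09 − 0.47 = 0.62 kcal/mol; chair I is more stable.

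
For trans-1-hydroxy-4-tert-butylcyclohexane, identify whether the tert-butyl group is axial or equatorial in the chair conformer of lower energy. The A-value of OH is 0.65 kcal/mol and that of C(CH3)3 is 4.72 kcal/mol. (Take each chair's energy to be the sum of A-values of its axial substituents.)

equatorial

C1 and C4 have opposite parity, so for the trans isomer the two substituents are e,e in one chair and a,a in the other.
Chair I (hydroxyl axial, tert-butyl axial): E = 5.37 kcal/mol.
Chair II (hydroxyl equatorial, tert-butyl equatorial): E = 0.00 kcal/mol.
Chair II is the more stable (lower-energy) conformer, and in that chair the tert-butyl group is equatorial.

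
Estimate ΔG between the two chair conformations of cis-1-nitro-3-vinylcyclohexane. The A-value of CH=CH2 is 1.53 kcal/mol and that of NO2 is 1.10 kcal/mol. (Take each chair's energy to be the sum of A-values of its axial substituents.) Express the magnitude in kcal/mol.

2.63 kcal/mol

C1 and C3 have the same parity, so for the cis isomer the two substituents are e,e in one chair and a,a in the other.
Chair I (vinyl axial, nitro axial): E = 2.63 kcal/mol.
Chair II (vinyl equatorial, nitro equatorial): E = 0.00 kcal/mol.
ΔE = 2.63 − 0.00 = 2.63 kcal/mol; chair II is more stable.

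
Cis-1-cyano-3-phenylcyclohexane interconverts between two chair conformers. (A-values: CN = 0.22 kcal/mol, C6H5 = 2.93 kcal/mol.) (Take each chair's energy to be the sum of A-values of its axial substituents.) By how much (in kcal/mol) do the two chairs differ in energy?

3.15 kcal/mol

C1 and C3 have the same parity, so for the cis isomer the two substituents are e,e in one chair and a,a in the other.
Chair I (cyano axial, phenyl axial): E = 3.15 kcal/mol.
Chair II (cyano equatorial, phenyl equatorial): E = 0.00 kcal/mol.
ΔE = 3.15 − 0.00 = 3.15 kcal/mol; chair II is more stable.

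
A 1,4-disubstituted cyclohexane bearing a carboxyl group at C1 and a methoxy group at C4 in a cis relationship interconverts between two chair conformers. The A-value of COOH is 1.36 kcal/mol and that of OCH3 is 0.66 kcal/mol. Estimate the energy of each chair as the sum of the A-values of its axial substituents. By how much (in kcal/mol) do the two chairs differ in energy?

C1 and C4 have opposite parity, so for the cis isomer the two substituents are one axial and one equatorial in each chair.
Chair I (carboxyl axial, methoxy equatorial): E = 1.36 kcal/mol.
Chair II (carboxyl equatorial, methoxy axial): E = 0.66 kcal/mol.
ΔE = 1.36 − 0.66 = 0.70 kcal/mol; chair II is more stable.

0.70 kcal/mol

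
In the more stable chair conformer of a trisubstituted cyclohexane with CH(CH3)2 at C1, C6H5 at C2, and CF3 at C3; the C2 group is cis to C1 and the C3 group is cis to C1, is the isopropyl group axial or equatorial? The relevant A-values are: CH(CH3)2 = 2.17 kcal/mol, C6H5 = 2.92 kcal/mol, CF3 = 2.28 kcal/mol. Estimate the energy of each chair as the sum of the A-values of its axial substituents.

equatorial

Chair I (isopropyl axial, phenyl equatorial, trifluoromethyl axial): E = 4.45 kcal/mol.
Chair II (isopropyl equatorial, phenyl axial, trifluoromethyl equatorial): E = 2.92 kcal/mol.
Chair II is the more stable (lower-energy) conformer, and in that chair the isopropyl group is equatorial.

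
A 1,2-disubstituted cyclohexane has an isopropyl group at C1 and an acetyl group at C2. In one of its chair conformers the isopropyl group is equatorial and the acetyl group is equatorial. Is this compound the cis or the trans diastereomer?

trans

C1 and C2 have opposite parity, so their axial bonds point in opposite directions.
With opposite-parity carbons, two substituents on the same face are one axial and one equatorial; opposite faces give both axial or both equatorial.
Here the groups are equatorial/equatorial → opposite face → trans.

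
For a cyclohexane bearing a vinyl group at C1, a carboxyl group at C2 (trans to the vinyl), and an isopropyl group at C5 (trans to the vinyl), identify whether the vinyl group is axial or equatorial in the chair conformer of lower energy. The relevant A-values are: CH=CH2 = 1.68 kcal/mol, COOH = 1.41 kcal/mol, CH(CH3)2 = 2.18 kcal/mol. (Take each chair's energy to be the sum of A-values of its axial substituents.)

Chair I (vinyl axial, carboxyl axial, isopropyl equatorial): E = 3.09 kcal/mol.
Chair II (vinyl equatorial, carboxyl equatorial, isopropyl axial): E = 2.18 kcal/mol.
Chair II is the more stable (lower-energy) conformer, and in that chair the vinyl group is equatorial.

equatorial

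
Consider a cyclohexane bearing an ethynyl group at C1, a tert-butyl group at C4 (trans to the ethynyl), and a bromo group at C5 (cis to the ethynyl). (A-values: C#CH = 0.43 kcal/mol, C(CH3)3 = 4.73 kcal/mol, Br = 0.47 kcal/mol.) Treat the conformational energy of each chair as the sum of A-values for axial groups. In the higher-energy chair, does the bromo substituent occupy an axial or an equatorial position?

axial

Chair I (ethynyl axial, tert-butyl axial, bromo axial): E = 5.63 kcal/mol.
Chair II (ethynyl equatorial, tert-butyl equatorial, bromo equatorial): E = 0.00 kcal/mol.
Chair I is the less stable (higher-energy) conformer, and in that chair the bromo group is axial.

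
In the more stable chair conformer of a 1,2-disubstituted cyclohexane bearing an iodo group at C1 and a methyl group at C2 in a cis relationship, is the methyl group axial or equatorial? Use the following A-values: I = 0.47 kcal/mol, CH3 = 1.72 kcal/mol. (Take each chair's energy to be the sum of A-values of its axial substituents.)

equatorial

C1 and C2 have opposite parity, so for the cis isomer the two substituents are one axial and one equatorial in each chair.
Chair I (iodo axial, methyl equatorial): E = 0.47 kcal/mol.
Chair II (iodo equatorial, methyl axial): E = 1.72 kcal/mol.
Chair I is the more stable (lower-energy) conformer, and in that chair the methyl group is equatorial.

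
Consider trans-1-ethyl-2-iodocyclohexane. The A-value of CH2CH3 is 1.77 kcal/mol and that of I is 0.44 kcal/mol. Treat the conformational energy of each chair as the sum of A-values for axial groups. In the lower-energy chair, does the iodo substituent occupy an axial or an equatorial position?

equatorial

C1 and C2 have opposite parity, so for the trans isomer the two substituents are e,e in one chair and a,a in the other.
Chair I (ethyl axial, iodo axial): E = 2.21 kcal/mol.
Chair II (ethyl equatorial, iodo equatorial): E = 0.00 kcal/mol.
Chair II is the more stable (lower-energy) conformer, and in that chair the iodo group is equatorial.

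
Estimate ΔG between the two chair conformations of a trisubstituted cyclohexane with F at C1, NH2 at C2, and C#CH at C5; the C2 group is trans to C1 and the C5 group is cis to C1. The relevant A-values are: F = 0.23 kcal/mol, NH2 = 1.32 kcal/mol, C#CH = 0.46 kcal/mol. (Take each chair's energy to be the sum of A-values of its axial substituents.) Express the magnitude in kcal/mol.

Chair I (fluoro axial, amino axial, ethynyl axial): E = 2.01 kcal/mol.
Chair II (fluoro equatorial, amino equatorial, ethynyl equatorial): E = 0.00 kcal/mol.
ΔE = 2.01 − 0.00 = 2.01 kcal/mol; chair II is more stable.

2.01 kcal/mol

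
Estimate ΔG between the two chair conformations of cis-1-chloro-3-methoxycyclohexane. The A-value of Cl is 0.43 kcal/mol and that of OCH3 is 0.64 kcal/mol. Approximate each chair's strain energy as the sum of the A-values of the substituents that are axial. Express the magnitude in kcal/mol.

C1 and C3 have the same parity, so for the cis isomer the two substituents are e,e in one chair and a,a in the other.
Chair I (chloro axial, methoxy axial): E = 1.07 kcal/mol.
Chair II (chloro equatorial, methoxy equatorial): E = 0.00 kcal/mol.
ΔE = 1.07 − 0.00 = 1.07 kcal/mol; chair II is more stable.

1.07 kcal/mol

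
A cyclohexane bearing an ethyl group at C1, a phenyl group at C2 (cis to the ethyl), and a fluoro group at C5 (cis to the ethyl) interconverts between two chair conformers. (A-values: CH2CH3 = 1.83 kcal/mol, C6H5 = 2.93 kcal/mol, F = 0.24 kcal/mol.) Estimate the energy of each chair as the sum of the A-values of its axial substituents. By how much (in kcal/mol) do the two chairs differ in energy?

0.86 kcal/mol

Chair I (ethyl axial, phenyl equatorial, fluoro axial): E = 2.07 kcal/mol.
Chair II (ethyl equatorial, phenyl axial, fluoro equatorial): E = 2.93 kcal/mol.
ΔE = 2.93 − 2.07 = 0.86 kcal/mol; chair I is more stable.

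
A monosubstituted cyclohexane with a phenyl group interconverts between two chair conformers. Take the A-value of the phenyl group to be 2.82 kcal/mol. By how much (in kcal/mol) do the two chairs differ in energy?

A monosubstituted cyclohexane has one chair with the phenyl group axial (E = A = 2.82 kcal/mol) and one with it equatorial (E = 0).
ΔE = 2.82 − 0 = 2.82 kcal/mol.

2.82 kcal/mol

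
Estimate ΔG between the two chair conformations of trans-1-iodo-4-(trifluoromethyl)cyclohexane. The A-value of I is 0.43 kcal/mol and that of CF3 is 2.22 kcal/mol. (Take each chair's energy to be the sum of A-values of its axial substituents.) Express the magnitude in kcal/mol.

C1 and C4 have opposite parity, so for the trans isomer the two substituents are e,e in one chair and a,a in the other.
Chair I (iodo axial, trifluoromethyl axial): E = 2.65 kcal/mol.
Chair II (iodo equatorial, trifluoromethyl equatorial): E = 0.00 kcal/mol.
ΔE = 2.65 − 0.00 = 2.65 kcal/mol; chair II is more stable.

2.65 kcal/mol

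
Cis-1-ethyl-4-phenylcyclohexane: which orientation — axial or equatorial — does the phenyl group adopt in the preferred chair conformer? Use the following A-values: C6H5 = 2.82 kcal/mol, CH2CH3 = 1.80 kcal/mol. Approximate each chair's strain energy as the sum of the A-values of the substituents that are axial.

equatorial

C1 and C4 have opposite parity, so for the cis isomer the two substituents are one axial and one equatorial in each chair.
Chair I (phenyl axial, ethyl equatorial): E = 2.82 kcal/mol.
Chair II (phenyl equatorial, ethyl axial): E = 1.80 kcal/mol.
Chair II is the more stable (lower-energy) conformer, and in that chair the phenyl group is equatorial.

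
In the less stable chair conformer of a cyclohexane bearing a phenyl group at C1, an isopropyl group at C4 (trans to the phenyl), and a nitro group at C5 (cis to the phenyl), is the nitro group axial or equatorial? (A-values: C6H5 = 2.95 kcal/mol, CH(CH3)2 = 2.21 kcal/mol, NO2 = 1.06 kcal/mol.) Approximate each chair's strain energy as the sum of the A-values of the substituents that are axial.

Chair I (phenyl axial, isopropyl axial, nitro axial): E = 6.22 kcal/mol.
Chair II (phenyl equatorial, isopropyl equatorial, nitro equatorial): E = 0.00 kcal/mol.
Chair I is the less stable (higher-energy) conformer, and in that chair the nitro group is axial.

axial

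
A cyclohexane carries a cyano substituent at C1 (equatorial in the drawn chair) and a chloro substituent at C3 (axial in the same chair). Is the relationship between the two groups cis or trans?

C1 and C3 have the same parity, so their axial bonds point in the same direction.
With same-parity carbons, two substituents on the same face are both axial or both equatorial; opposite faces give one of each.
Here the groups are equatorial/axial → opposite face → trans.

trans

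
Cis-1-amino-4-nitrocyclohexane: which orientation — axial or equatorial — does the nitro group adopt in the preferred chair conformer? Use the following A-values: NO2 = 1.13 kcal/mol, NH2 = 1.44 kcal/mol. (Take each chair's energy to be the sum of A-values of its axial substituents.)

C1 and C4 have opposite parity, so for the cis isomer the two substituents are one axial and one equatorial in each chair.
Chair I (nitro axial, amino equatorial): E = 1.13 kcal/mol.
Chair II (nitro equatorial, amino axial): E = 1.44 kcal/mol.
Chair I is the more stable (lower-energy) conformer, and in that chair the nitro group is axial.

axial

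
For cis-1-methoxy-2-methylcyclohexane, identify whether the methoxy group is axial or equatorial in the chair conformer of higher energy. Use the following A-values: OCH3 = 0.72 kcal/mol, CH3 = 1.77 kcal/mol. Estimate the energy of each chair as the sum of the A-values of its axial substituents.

equatorial

C1 and C2 have opposite parity, so for the cis isomer the two substituents are one axial and one equatorial in each chair.
Chair I (methoxy axial, methyl equatorial): E = 0.72 kcal/mol.
Chair II (methoxy equatorial, methyl axial): E = 1.77 kcal/mol.
Chair II is the less stable (higher-energy) conformer, and in that chair the methoxy group is equatorial.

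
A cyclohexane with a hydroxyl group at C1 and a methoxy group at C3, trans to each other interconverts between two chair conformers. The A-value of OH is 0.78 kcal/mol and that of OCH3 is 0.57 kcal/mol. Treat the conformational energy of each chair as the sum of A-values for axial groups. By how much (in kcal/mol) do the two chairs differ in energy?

C1 and C3 have the same parity, so for the trans isomer the two substituents are one axial and one equatorial in each chair.
Chair I (hydroxyl axial, methoxy equatorial): E = 0.78 kcal/mol.
Chair II (hydroxyl equatorial, methoxy axial): E = 0.57 kcal/mol.
ΔE = 0.78 − 0.57 = 0.21 kcal/mol; chair II is more stable.

0.21 kcal/mol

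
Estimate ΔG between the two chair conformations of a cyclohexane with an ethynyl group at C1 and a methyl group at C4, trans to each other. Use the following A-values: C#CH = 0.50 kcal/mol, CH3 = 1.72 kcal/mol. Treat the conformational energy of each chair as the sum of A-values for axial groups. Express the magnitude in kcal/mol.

C1 and C4 have opposite parity, so for the trans isomer the two substituents are e,e in one chair and a,a in the other.
Chair I (ethynyl axial, methyl axial): E = 2.22 kcal/mol.
Chair II (ethynyl equatorial, methyl equatorial): E = 0.00 kcal/mol.
ΔE = 2.22 − 0.00 = 2.22 kcal/mol; chair II is more stable.

2.22 kcal/mol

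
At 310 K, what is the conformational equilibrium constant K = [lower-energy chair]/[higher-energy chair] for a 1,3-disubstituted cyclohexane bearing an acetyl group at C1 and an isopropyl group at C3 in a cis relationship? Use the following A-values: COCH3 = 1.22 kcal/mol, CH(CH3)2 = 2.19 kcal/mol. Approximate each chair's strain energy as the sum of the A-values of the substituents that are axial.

C1 and C3 have the same parity, so for the cis isomer the two substituents are e,e in one chair and a,a in the other.
Chair I (acetyl axial, isopropyl axial): E = 3.41 kcal/mol; chair II (acetyl equatorial, isopropyl equatorial): E = 0.00 kcal/mol.
ΔG = 3.41 kcal/mol between the two chairs.
K = exp(ΔG/RT) with R = 1.987×10⁻³ kcal mol⁻¹ K⁻¹ and T = 310 K gives K ≈ 254.

K ≈ 254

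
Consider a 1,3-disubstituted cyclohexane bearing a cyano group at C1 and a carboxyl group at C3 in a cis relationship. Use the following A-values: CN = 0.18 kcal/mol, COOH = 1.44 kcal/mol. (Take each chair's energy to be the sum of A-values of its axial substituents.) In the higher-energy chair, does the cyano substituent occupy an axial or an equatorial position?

axial

C1 and C3 have the same parity, so for the cis isomer the two substituents are e,e in one chair and a,a in the other.
Chair I (cyano axial, carboxyl axial): E = 1.62 kcal/mol.
Chair II (cyano equatorial, carboxyl equatorial): E = 0.00 kcal/mol.
Chair I is the less stable (higher-energy) conformer, and in that chair the cyano group is axial.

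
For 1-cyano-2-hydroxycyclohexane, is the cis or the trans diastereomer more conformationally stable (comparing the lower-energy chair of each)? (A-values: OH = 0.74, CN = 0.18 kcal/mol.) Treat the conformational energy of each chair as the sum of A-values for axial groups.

At 1,2 positions (parity opposite): cis → (a,e or e,a); trans → (e,e or a,a).
Best chair for cis: E = 0.18 kcal/mol; best chair for trans: E = 0.00 kcal/mol.
The trans isomer is lower by 0.18 kcal/mol.

trans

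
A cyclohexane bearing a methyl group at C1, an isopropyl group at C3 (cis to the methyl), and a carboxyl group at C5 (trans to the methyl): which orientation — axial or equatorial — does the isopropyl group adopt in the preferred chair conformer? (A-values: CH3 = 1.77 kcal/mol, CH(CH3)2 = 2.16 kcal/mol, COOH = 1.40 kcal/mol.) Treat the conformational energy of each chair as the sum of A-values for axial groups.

Chair I (methyl axial, isopropyl axial, carboxyl equatorial): E = 3.93 kcal/mol.
Chair II (methyl equatorial, isopropyl equatorial, carboxyl axial): E = 1.40 kcal/mol.
Chair II is the more stable (lower-energy) conformer, and in that chair the isopropyl group is equatorial.

equatorial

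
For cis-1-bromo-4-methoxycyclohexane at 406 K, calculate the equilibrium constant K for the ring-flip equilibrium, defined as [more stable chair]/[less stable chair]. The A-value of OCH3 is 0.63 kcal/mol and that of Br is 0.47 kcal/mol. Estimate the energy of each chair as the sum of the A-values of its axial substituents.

K ≈ 1.22

C1 and C4 have opposite parity, so for the cis isomer the two substituents are one axial and one equatorial in each chair.
Chair I (methoxy axial, bromo equatorial): E = 0.63 kcal/mol; chair II (methoxy equatorial, bromo axial): E = 0.47 kcal/mol.
ΔG = 0.16 kcal/mol between the two chairs.
K = exp(ΔG/RT) with R = 1.987×10⁻³ kcal mol⁻¹ K⁻¹ and T = 406 K gives K ≈ 1.22.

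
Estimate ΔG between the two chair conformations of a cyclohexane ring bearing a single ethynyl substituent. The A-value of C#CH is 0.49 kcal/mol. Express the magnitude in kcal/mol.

0.49 kcal/mol

A monosubstituted cyclohexane has one chair with the ethynyl group axial (E = A = 0.49 kcal/mol) and one with it equatorial (E = 0).
ΔE = 0.49 − 0 = 0.49 kcal/mol.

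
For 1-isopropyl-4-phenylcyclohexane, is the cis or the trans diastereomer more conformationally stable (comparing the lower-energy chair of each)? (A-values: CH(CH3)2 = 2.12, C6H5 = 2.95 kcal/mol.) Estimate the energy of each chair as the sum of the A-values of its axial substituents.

trans

At 1,4 positions (parity opposite): cis → (a,e or e,a); trans → (e,e or a,a).
Best chair for cis: E = 2.12 kcal/mol; best chair for trans: E = 0.00 kcal/mol.
The trans isomer is lower by 2.12 kcal/mol.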